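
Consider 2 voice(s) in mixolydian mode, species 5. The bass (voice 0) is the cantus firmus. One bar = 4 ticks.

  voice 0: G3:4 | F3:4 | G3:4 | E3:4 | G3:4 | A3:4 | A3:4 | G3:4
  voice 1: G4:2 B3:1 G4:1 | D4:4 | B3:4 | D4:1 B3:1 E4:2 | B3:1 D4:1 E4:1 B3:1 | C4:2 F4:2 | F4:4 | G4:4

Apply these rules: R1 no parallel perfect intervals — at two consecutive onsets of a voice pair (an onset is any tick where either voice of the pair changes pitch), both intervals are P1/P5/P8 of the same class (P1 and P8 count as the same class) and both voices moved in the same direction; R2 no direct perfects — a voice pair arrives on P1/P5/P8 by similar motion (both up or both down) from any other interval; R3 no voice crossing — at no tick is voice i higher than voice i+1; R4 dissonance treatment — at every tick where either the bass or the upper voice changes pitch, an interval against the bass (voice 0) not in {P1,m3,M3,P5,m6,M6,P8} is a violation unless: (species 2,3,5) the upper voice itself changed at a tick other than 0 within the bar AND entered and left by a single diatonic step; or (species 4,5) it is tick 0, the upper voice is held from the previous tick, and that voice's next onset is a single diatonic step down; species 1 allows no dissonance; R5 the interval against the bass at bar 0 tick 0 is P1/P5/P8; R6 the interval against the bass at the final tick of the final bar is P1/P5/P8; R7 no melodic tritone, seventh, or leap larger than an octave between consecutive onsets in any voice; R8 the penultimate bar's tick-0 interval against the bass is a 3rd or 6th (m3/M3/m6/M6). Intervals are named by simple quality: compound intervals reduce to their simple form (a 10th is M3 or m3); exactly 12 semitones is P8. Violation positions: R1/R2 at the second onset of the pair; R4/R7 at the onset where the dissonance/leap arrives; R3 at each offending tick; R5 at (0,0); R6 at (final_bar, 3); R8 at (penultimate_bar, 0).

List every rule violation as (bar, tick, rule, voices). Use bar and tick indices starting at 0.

bar 0: v0=G3 v1=G4 downbeat P8
bar 1: v0=F3 v1=D4 downbeat M6
bar 2: v0=G3 v1=B3 downbeat M3
bar 3: v0=E3 v1=D4 downbeat m7
bar 4: v0=G3 v1=B3 downbeat M3
bar 5: v0=A3 v1=C4 downbeat m3
bar 6: v0=A3 v1=F4 downbeat m6
bar 7: v0=G3 v1=G4 downbeat P8
  -> R4 @ bar 3 tick 0 v(0, 1): E3/D4 m7 untreated

(3, 0, R4, (0, 1))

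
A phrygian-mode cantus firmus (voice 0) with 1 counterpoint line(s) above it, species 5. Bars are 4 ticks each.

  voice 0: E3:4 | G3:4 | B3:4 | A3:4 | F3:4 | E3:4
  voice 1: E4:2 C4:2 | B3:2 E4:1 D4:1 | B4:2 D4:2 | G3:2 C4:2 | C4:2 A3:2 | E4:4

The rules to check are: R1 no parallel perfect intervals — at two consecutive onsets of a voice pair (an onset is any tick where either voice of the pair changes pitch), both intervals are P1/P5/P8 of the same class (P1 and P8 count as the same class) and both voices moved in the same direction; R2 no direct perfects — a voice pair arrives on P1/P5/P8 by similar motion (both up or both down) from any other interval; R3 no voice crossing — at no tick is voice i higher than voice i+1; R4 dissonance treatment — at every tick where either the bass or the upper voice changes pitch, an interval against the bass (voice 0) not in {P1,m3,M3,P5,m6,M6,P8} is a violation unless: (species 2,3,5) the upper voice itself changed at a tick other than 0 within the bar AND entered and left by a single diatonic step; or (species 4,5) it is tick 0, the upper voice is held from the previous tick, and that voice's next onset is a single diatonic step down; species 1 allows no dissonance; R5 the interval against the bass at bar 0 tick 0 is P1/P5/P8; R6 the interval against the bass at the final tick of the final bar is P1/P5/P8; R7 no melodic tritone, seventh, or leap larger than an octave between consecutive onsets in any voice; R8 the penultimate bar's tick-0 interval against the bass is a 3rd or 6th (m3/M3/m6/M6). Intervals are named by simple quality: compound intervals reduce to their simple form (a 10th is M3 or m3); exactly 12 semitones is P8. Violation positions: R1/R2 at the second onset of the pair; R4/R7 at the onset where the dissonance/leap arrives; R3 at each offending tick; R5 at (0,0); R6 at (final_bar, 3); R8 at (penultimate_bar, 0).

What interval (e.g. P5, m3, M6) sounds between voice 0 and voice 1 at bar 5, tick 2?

P8

voice 0=E3 voice 1=E4 -> P8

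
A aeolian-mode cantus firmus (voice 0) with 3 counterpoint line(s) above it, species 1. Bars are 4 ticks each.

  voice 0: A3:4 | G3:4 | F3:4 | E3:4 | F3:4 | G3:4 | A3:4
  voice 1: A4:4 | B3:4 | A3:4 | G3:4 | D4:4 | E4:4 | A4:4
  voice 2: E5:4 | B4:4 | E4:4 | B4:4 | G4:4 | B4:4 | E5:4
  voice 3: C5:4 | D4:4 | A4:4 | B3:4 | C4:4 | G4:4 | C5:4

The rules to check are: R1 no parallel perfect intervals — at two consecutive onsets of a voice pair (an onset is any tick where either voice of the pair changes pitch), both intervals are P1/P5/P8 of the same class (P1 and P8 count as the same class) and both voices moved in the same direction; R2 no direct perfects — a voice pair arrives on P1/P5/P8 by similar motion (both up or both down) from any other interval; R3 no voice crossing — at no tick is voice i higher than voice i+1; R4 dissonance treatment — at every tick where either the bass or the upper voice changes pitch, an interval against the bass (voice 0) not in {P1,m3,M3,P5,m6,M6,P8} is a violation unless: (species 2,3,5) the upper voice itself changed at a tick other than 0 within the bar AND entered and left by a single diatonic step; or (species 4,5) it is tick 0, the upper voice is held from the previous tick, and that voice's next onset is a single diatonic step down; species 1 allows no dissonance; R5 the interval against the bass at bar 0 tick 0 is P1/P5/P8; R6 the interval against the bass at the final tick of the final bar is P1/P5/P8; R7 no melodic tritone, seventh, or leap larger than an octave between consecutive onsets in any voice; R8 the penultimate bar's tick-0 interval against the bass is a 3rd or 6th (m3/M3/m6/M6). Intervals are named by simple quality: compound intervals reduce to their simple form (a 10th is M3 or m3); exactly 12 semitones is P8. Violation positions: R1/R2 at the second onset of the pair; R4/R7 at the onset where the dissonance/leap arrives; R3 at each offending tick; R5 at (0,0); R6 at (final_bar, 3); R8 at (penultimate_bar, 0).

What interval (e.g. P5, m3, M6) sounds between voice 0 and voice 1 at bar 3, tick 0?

voice 0=E3 voice 1=G3 -> m3

m3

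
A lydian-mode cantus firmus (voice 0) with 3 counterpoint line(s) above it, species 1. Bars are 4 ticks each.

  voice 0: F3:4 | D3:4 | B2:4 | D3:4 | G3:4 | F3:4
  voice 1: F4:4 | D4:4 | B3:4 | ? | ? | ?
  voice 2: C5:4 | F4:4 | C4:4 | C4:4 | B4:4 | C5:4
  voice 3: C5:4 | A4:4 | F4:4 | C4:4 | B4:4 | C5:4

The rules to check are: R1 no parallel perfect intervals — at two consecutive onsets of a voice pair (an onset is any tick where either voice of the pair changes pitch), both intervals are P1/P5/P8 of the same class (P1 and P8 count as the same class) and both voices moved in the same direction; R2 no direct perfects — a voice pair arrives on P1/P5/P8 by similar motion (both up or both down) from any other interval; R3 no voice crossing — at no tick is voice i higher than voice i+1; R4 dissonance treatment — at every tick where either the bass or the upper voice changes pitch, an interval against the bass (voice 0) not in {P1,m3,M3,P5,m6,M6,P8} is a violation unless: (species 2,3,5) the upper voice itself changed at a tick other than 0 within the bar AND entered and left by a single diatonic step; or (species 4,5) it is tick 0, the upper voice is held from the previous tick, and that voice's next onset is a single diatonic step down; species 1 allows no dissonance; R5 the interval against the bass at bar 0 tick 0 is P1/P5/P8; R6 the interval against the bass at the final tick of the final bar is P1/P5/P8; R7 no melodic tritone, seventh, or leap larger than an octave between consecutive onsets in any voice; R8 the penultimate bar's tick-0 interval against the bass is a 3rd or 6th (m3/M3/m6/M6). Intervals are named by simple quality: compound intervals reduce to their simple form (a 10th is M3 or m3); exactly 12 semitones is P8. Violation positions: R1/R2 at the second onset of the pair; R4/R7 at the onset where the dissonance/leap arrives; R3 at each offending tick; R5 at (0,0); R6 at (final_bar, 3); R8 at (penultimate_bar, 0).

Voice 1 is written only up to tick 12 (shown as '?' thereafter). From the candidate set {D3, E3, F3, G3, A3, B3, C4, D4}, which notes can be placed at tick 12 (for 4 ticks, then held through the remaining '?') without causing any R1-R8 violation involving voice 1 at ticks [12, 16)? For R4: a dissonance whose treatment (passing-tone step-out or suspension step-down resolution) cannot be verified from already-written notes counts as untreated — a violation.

{A3, B3, D3}

D3: legal
E3: violates R4
F3: violates R2,R7
G3: violates R4
A3: legal
B3: legal
C4: violates R4
D4: violates R1,R3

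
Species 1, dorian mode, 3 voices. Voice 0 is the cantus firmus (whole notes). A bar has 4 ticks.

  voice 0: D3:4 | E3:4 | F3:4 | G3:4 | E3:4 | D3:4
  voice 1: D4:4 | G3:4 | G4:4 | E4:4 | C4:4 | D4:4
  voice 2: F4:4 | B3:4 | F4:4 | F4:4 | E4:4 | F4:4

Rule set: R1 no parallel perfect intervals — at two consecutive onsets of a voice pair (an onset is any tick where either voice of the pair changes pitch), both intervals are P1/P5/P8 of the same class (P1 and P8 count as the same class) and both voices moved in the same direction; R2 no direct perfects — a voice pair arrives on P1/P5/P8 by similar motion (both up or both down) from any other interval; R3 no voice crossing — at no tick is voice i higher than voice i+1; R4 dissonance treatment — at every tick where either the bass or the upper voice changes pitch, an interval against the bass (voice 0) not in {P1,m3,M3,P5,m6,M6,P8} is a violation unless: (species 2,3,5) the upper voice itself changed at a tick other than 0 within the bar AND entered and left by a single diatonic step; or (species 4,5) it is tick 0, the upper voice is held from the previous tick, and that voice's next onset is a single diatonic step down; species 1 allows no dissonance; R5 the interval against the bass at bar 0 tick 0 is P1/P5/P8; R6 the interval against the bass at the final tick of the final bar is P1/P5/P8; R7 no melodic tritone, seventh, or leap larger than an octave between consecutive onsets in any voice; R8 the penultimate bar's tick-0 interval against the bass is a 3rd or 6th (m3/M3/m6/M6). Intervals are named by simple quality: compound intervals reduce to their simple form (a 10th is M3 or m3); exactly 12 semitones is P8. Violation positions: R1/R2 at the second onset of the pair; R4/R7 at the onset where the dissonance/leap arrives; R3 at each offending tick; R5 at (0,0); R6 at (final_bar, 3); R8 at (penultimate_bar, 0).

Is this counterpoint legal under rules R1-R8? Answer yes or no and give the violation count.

No (13 violations)

bar 0: v0=D3 v1=D4 v2=F4 (m3)
bar 1: v0=E3 v1=G3 v2=B3 (P5)
bar 2: v0=F3 v1=G4 v2=F4 (P8)
bar 3: v0=G3 v1=E4 v2=F4 (m7)
bar 4: v0=E3 v1=C4 v2=E4 (P8)
bar 5: v0=D3 v1=D4 v2=F4 (m3)
  R5 @ bar0.0: opens on m3
  R7 @ bar1.0: F4->B3 leap 6st
  R2 @ bar2.0: E3/B3 P5 -> F3/F4 P8 similar
  R3 @ bar2.0: G4 above F4
  R4 @ bar2.0: F3/G4 M2 untreated
  R7 @ bar2.0: B3->F4 leap 6st
  R3 @ bar2.1: G4 above F4
  R3 @ bar2.2: G4 above F4
  R3 @ bar2.3: G4 above F4
  R4 @ bar3.0: G3/F4 m7 untreated
  R2 @ bar4.0: G3/F4 m7 -> E3/E4 P8 similar
  R8 @ bar4.0: penult P8 not 3rd/6th
  R6 @ bar5.3: closes on m3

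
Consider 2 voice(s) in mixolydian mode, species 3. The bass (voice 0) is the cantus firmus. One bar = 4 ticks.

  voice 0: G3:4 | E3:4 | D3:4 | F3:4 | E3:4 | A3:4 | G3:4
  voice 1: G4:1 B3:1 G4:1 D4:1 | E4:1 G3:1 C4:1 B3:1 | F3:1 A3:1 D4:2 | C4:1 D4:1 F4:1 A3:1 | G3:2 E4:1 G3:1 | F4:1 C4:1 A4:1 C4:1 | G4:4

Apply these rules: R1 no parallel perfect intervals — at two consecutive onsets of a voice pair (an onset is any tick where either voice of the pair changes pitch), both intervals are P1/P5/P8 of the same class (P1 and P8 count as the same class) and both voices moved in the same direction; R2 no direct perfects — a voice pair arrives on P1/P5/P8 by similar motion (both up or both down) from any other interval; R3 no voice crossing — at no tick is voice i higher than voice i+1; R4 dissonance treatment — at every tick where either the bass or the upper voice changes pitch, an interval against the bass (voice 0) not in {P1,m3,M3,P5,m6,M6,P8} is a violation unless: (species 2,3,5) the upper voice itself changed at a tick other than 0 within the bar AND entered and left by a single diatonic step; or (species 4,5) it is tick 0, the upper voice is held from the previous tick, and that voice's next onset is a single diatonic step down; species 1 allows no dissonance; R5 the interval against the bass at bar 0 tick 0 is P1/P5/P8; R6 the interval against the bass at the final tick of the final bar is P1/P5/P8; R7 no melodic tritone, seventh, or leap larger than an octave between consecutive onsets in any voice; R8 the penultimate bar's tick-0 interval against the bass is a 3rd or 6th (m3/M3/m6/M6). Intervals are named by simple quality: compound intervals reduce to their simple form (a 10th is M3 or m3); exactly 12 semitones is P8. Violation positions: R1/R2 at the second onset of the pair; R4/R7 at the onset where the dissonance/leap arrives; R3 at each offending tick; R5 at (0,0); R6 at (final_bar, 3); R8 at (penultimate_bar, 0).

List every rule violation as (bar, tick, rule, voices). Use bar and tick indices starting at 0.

bar 0: v0=G3 v1=G4 downbeat P8
bar 1: v0=E3 v1=E4 downbeat P8
bar 2: v0=D3 v1=F3 downbeat m3
bar 3: v0=F3 v1=C4 downbeat P5
bar 4: v0=E3 v1=G3 downbeat m3
bar 5: v0=A3 v1=F4 downbeat m6
bar 6: v0=G3 v1=G4 downbeat P8
  -> R7 @ bar 2 tick 0 v(1,): B3->F3 leap 6st
  -> R7 @ bar 5 tick 0 v(1,): G3->F4 leap 10st

(2, 0, R7, (1,))
(5, 0, R7, (1,))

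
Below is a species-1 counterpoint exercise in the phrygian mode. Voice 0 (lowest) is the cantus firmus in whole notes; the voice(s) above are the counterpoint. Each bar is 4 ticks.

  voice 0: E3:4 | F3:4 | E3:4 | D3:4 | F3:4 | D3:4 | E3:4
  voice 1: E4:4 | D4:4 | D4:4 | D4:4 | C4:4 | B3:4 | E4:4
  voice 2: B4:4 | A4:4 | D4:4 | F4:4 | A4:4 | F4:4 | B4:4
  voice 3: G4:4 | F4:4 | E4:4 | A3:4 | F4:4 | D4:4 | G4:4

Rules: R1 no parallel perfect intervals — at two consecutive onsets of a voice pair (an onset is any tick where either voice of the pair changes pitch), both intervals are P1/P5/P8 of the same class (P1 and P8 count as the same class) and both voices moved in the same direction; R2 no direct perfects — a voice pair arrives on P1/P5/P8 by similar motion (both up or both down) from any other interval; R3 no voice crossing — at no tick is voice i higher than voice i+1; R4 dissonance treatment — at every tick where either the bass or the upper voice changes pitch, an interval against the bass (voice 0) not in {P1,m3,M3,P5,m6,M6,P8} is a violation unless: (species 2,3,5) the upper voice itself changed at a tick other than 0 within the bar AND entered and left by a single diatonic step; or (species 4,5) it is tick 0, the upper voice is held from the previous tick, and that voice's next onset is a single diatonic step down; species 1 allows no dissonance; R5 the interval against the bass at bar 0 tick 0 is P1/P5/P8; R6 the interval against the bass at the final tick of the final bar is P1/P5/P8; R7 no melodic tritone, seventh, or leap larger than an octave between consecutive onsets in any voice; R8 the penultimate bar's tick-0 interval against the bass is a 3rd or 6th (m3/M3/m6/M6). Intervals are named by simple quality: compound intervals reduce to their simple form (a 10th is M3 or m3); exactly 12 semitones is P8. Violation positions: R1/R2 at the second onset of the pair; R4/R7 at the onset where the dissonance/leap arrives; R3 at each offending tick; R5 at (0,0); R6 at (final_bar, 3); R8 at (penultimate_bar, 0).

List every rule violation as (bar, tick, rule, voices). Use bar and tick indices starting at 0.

(0, 0, R3, (2, 3))
(0, 0, R5, (0, 3))
(0, 1, R3, (2, 3))
(0, 2, R3, (2, 3))
(0, 3, R3, (2, 3))
(1, 0, R1, (1, 2))
(1, 0, R3, (2, 3))
(1, 1, R3, (2, 3))
(1, 2, R3, (2, 3))
(1, 3, R3, (2, 3))
(2, 0, R1, (0, 3))
(2, 0, R4, (0, 1))
(2, 0, R4, (0, 2))
(3, 0, R2, (0, 3))
(3, 0, R3, (2, 3))
(3, 1, R3, (2, 3))
(3, 2, R3, (2, 3))
(3, 3, R3, (2, 3))
(4, 0, R2, (0, 3))
(4, 0, R3, (2, 3))
(4, 1, R3, (2, 3))
(4, 2, R3, (2, 3))
(4, 3, R3, (2, 3))
(5, 0, R1, (0, 3))
(5, 0, R3, (2, 3))
(5, 0, R8, (0, 3))
(5, 1, R3, (2, 3))
(5, 2, R3, (2, 3))
(5, 3, R3, (2, 3))
(6, 0, R2, (0, 1))
(6, 0, R2, (0, 2))
(6, 0, R2, (1, 2))
(6, 0, R3, (2, 3))
(6, 0, R7, (2,))
(6, 1, R3, (2, 3))
(6, 2, R3, (2, 3))
(6, 3, R3, (2, 3))
(6, 3, R6, (0, 3))

bar 0: v0=E3 v1=E4 v2=B4 v3=G4 downbeat m3
bar 1: v0=F3 v1=D4 v2=A4 v3=F4 downbeat P8
bar 2: v0=E3 v1=D4 v2=D4 v3=E4 downbeat P8
bar 3: v0=D3 v1=D4 v2=F4 v3=A3 downbeat P5
bar 4: v0=F3 v1=C4 v2=A4 v3=F4 downbeat P8
bar 5: v0=D3 v1=B3 v2=F4 v3=D4 downbeat P8
bar 6: v0=E3 v1=E4 v2=B4 v3=G4 downbeat m3
  -> R3 @ bar 0 tick 0 v(2, 3): B4 above G4
  -> R5 @ bar 0 tick 0 v(0, 3): opens on m3
  -> R3 @ bar 0 tick 1 v(2, 3): B4 above G4
  -> R3 @ bar 0 tick 2 v(2, 3): B4 above G4
  -> R3 @ bar 0 tick 3 v(2, 3): B4 above G4
  -> R1 @ bar 1 tick 0 v(1, 2): E4/B4 P5 -> D4/A4 P5 similar
  -> R3 @ bar 1 tick 0 v(2, 3): A4 above F4
  -> R3 @ bar 1 tick 1 v(2, 3): A4 above F4
  -> R3 @ bar 1 tick 2 v(2, 3): A4 above F4
  -> R3 @ bar 1 tick 3 v(2, 3): A4 above F4
  -> R1 @ bar 2 tick 0 v(0, 3): F3/F4 P8 -> E3/E4 P8 similar
  -> R4 @ bar 2 tick 0 v(0, 1): E3/D4 m7 untreated
  -> R4 @ bar 2 tick 0 v(0, 2): E3/D4 m7 untreated
  -> R2 @ bar 3 tick 0 v(0, 3): E3/E4 P8 -> D3/A3 P5 similar
  -> R3 @ bar 3 tick 0 v(2, 3): F4 above A3
  -> R3 @ bar 3 tick 1 v(2, 3): F4 above A3
  -> R3 @ bar 3 tick 2 v(2, 3): F4 above A3
  -> R3 @ bar 3 tick 3 v(2, 3): F4 above A3
  -> R2 @ bar 4 tick 0 v(0, 3): D3/A3 P5 -> F3/F4 P8 similar
  -> R3 @ bar 4 tick 0 v(2, 3): A4 above F4
  -> R3 @ bar 4 tick 1 v(2, 3): A4 above F4
  -> R3 @ bar 4 tick 2 v(2, 3): A4 above F4
  -> R3 @ bar 4 tick 3 v(2, 3): A4 above F4
  -> R1 @ bar 5 tick 0 v(0, 3): F3/F4 P8 -> D3/D4 P8 similar
  -> R3 @ bar 5 tick 0 v(2, 3): F4 above D4
  -> R8 @ bar 5 tick 0 v(0, 3): penult P8 not 3rd/6th
  -> R3 @ bar 5 tick 1 v(2, 3): F4 above D4
  -> R3 @ bar 5 tick 2 v(2, 3): F4 above D4
  -> R3 @ bar 5 tick 3 v(2, 3): F4 above D4
  -> R2 @ bar 6 tick 0 v(0, 1): D3/B3 M6 -> E3/E4 P8 similar
  -> R2 @ bar 6 tick 0 v(0, 2): D3/F4 m3 -> E3/B4 P5 similar
  -> R2 @ bar 6 tick 0 v(1, 2): B3/F4 TT -> E4/B4 P5 similar
  -> R3 @ bar 6 tick 0 v(2, 3): B4 above G4
  -> R7 @ bar 6 tick 0 v(2,): F4->B4 leap 6st
  -> R3 @ bar 6 tick 1 v(2, 3): B4 above G4
  -> R3 @ bar 6 tick 2 v(2, 3): B4 above G4
  -> R3 @ bar 6 tick 3 v(2, 3): B4 above G4
  -> R6 @ bar 6 tick 3 v(0, 3): closes on m3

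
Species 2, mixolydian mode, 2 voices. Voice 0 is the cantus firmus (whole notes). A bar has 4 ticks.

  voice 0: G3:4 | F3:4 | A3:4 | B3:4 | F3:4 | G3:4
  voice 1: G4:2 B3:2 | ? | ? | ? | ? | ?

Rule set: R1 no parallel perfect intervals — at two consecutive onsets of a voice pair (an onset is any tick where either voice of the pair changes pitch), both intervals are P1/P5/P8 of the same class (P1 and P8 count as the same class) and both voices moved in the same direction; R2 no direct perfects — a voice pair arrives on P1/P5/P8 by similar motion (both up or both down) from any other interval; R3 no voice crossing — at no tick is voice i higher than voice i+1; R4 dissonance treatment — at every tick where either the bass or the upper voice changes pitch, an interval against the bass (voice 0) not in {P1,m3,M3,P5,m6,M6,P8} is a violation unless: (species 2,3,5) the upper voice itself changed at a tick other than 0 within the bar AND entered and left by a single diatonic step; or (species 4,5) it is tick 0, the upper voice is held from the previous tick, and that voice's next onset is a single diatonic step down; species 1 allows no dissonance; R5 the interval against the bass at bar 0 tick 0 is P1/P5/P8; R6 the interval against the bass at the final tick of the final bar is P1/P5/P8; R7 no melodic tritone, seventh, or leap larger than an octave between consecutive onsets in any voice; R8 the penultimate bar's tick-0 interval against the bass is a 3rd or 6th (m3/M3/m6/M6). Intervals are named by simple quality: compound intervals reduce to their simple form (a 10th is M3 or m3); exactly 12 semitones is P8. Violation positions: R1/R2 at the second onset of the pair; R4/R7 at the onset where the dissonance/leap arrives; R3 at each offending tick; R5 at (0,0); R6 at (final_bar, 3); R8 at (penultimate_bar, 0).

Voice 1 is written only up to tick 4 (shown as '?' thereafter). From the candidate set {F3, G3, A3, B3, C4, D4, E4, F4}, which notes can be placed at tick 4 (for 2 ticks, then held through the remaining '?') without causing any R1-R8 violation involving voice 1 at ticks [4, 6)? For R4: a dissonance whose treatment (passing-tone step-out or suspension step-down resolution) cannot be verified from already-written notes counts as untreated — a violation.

{A3, C4, D4}

F3: violates R2,R7
G3: violates R4
A3: legal
B3: violates R4
C4: legal
D4: legal
E4: violates R4
F4: violates R7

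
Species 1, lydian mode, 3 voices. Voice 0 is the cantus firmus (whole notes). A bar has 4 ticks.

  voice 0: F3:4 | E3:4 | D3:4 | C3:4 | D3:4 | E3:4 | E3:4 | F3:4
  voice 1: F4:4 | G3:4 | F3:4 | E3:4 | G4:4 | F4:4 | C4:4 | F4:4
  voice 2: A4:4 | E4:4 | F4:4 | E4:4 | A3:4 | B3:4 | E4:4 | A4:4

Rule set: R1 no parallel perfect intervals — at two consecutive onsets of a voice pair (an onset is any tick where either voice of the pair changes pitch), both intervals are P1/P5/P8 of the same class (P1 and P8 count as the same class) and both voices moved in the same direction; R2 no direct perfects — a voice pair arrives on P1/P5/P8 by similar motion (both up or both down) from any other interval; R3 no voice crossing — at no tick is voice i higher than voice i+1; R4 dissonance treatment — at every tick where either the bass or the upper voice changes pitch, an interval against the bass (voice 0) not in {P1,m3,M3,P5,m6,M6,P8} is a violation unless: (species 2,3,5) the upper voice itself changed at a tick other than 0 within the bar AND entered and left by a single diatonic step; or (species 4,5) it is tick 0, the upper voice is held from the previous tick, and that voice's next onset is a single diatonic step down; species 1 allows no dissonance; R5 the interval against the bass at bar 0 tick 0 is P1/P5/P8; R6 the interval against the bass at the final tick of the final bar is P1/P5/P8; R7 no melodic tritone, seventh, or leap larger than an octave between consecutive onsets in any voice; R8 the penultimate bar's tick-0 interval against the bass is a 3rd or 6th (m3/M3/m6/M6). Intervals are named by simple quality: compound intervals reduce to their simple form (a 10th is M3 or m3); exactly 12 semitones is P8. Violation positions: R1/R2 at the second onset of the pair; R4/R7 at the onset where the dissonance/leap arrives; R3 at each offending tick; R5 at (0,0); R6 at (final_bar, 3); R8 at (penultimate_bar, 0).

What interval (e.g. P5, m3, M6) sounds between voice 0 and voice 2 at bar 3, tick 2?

voice 0=C3 voice 2=E4 -> M3

M3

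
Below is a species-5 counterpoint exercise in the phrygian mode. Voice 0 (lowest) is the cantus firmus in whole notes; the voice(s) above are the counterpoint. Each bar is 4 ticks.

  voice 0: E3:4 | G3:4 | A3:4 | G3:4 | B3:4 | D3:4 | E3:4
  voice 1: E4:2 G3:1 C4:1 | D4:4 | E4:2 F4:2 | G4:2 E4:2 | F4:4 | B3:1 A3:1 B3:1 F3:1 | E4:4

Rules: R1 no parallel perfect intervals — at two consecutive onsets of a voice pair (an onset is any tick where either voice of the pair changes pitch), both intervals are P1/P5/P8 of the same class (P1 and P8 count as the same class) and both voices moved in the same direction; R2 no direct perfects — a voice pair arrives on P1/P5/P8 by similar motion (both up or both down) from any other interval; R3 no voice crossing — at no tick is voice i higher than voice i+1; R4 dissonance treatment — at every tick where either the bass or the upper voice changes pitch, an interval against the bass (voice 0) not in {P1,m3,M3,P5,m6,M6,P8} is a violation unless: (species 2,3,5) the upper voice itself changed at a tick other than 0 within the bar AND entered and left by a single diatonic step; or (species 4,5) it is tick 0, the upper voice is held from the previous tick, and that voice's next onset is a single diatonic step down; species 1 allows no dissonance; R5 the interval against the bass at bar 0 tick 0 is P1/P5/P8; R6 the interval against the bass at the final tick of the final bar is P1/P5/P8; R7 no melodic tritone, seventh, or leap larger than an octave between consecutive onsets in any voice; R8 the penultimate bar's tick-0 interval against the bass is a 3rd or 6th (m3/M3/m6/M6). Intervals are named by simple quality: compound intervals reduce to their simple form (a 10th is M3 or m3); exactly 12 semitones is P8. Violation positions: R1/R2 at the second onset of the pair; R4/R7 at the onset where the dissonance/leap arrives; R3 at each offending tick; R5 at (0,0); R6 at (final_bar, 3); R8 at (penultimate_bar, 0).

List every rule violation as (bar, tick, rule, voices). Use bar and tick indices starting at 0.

(1, 0, R2, (0, 1))
(2, 0, R1, (0, 1))
(4, 0, R4, (0, 1))
(5, 0, R7, (1,))
(5, 3, R7, (1,))
(6, 0, R2, (0, 1))
(6, 0, R7, (1,))

bar 0: v0=E3 v1=E4 downbeat P8
bar 1: v0=G3 v1=D4 downbeat P5
bar 2: v0=A3 v1=E4 downbeat P5
bar 3: v0=G3 v1=G4 downbeat P8
bar 4: v0=B3 v1=F4 downbeat TT
bar 5: v0=D3 v1=B3 downbeat M6
bar 6: v0=E3 v1=E4 downbeat P8
  -> R2 @ bar 1 tick 0 v(0, 1): E3/C4 m6 -> G3/D4 P5 similar
  -> R1 @ bar 2 tick 0 v(0, 1): G3/D4 P5 -> A3/E4 P5 similar
  -> R4 @ bar 4 tick 0 v(0, 1): B3/F4 TT untreated
  -> R7 @ bar 5 tick 0 v(1,): F4->B3 leap 6st
  -> R7 @ bar 5 tick 3 v(1,): B3->F3 leap 6st
  -> R2 @ bar 6 tick 0 v(0, 1): D3/F3 m3 -> E3/E4 P8 similar
  -> R7 @ bar 6 tick 0 v(1,): F3->E4 leap 11st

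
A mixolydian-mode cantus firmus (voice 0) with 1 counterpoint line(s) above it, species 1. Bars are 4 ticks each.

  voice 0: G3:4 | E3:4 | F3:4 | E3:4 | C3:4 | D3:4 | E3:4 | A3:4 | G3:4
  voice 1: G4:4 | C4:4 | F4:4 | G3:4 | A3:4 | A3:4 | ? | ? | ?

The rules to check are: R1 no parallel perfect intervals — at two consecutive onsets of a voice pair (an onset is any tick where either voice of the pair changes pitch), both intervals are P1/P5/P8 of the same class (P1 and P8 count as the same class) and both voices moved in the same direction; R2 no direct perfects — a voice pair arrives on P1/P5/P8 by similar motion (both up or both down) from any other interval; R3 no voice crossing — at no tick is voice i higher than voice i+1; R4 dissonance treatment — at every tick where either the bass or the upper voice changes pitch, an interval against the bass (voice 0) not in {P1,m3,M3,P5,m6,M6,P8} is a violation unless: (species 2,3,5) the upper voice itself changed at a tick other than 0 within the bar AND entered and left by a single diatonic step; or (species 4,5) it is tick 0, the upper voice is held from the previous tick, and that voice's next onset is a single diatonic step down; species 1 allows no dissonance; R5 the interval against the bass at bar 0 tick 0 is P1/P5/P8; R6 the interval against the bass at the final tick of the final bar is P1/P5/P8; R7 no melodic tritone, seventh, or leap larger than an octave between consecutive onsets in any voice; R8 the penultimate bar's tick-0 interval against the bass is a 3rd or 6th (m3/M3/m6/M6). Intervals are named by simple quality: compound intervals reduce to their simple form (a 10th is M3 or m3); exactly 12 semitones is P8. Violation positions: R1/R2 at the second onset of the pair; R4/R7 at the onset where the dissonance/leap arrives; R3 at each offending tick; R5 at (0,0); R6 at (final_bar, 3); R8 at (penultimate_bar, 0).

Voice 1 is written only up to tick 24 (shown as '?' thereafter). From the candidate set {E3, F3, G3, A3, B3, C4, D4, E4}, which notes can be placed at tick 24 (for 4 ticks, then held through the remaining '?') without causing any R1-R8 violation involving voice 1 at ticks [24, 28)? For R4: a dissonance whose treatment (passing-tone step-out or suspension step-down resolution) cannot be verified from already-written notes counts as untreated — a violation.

{C4, E3, G3}

E3: legal
F3: violates R4
G3: legal
A3: violates R4
B3: violates R1
C4: legal
D4: violates R4
E4: violates R2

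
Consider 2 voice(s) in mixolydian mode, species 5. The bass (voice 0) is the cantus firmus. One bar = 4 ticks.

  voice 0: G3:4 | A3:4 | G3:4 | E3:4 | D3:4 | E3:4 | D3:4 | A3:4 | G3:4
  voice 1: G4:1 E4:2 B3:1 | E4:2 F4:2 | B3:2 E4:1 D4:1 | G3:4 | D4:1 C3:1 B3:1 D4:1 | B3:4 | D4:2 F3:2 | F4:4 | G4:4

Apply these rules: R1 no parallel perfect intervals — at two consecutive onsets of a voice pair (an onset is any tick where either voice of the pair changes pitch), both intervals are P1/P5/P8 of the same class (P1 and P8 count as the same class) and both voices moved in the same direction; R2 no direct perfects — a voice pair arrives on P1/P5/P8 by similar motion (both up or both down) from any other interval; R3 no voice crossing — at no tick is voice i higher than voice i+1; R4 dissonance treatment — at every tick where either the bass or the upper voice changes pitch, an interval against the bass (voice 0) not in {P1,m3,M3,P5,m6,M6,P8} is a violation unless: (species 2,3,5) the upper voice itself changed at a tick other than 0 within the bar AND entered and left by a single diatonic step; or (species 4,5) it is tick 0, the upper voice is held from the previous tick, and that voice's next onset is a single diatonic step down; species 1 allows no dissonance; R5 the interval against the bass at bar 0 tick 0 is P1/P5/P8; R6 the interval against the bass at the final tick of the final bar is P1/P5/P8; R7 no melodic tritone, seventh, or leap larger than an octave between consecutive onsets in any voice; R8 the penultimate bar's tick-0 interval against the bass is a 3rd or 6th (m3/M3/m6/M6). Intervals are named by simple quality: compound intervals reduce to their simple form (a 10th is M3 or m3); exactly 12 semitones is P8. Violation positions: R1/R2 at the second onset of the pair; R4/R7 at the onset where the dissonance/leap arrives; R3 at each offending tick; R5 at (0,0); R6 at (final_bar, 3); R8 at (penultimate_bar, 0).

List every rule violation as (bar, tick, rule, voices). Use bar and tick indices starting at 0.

bar 0: v0=G3 v1=G4 downbeat P8
bar 1: v0=A3 v1=E4 downbeat P5
bar 2: v0=G3 v1=B3 downbeat M3
bar 3: v0=E3 v1=G3 downbeat m3
bar 4: v0=D3 v1=D4 downbeat P8
bar 5: v0=E3 v1=B3 downbeat P5
bar 6: v0=D3 v1=D4 downbeat P8
bar 7: v0=A3 v1=F4 downbeat m6
bar 8: v0=G3 v1=G4 downbeat P8
  -> R2 @ bar 1 tick 0 v(0, 1): G3/B3 M3 -> A3/E4 P5 similar
  -> R7 @ bar 2 tick 0 v(1,): F4->B3 leap 6st
  -> R3 @ bar 4 tick 1 v(0, 1): D3 above C3
  -> R4 @ bar 4 tick 1 v(0, 1): D3/C3 M2 untreated
  -> R7 @ bar 4 tick 1 v(1,): D4->C3 leap 14st
  -> R7 @ bar 4 tick 2 v(1,): C3->B3 leap 11st

(1, 0, R2, (0, 1))
(2, 0, R7, (1,))
(4, 1, R3, (0, 1))
(4, 1, R4, (0, 1))
(4, 1, R7, (1,))
(4, 2, R7, (1,))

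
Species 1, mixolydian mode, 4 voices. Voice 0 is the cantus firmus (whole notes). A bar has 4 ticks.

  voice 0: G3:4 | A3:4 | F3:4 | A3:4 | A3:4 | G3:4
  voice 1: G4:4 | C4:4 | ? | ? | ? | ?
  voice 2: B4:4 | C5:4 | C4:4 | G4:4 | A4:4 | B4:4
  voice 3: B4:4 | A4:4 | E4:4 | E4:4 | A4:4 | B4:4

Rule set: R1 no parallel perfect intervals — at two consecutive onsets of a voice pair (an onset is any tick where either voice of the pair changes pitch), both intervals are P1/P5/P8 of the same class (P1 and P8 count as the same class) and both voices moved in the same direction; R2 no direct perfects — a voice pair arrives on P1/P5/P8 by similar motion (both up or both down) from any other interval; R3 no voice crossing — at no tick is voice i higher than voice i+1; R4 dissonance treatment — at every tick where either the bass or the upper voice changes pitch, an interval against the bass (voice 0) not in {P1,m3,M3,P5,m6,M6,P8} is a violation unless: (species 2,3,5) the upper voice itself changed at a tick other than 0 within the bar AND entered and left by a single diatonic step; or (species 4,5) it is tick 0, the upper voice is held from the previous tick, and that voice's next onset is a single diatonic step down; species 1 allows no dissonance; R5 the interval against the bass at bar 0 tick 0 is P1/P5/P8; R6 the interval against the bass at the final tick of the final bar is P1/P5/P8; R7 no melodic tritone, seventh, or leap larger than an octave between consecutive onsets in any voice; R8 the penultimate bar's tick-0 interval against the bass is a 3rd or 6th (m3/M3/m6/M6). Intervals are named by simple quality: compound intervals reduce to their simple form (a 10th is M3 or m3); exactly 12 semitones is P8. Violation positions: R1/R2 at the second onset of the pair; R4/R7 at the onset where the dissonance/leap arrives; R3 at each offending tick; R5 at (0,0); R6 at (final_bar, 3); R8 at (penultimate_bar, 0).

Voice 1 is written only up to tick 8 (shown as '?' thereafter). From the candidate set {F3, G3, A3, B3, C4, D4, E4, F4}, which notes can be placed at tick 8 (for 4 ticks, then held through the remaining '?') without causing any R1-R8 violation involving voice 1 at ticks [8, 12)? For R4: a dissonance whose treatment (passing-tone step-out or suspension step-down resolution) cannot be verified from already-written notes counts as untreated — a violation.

{C4}

F3: violates R2
G3: violates R4
A3: violates R2
B3: violates R4
C4: legal
D4: violates R3
E4: violates R3,R4
F4: violates R3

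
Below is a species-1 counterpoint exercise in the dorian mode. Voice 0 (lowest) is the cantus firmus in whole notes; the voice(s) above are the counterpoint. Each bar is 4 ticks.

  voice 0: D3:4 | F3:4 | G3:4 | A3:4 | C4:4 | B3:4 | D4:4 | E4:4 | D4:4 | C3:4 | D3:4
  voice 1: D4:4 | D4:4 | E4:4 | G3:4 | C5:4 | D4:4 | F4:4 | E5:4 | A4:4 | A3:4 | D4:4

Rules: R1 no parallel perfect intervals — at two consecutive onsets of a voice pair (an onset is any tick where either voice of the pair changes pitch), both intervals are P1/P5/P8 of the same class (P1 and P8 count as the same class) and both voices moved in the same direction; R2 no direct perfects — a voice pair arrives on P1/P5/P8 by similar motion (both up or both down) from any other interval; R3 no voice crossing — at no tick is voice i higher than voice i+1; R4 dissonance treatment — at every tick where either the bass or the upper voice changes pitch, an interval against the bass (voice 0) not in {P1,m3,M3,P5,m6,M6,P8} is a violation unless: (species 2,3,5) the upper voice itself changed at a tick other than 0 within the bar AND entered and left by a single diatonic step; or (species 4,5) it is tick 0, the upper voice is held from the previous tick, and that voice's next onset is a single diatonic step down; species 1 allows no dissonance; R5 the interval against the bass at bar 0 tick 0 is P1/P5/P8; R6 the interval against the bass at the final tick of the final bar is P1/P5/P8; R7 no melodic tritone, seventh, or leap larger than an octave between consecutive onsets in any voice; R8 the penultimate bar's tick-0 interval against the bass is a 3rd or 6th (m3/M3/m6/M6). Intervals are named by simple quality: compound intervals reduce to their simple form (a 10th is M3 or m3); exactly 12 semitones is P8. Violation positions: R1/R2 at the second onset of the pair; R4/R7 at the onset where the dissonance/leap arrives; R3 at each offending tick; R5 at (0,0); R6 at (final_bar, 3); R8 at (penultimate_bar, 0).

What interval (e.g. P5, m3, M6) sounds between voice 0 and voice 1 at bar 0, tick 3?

voice 0=D3 voice 1=D4 -> P8

P8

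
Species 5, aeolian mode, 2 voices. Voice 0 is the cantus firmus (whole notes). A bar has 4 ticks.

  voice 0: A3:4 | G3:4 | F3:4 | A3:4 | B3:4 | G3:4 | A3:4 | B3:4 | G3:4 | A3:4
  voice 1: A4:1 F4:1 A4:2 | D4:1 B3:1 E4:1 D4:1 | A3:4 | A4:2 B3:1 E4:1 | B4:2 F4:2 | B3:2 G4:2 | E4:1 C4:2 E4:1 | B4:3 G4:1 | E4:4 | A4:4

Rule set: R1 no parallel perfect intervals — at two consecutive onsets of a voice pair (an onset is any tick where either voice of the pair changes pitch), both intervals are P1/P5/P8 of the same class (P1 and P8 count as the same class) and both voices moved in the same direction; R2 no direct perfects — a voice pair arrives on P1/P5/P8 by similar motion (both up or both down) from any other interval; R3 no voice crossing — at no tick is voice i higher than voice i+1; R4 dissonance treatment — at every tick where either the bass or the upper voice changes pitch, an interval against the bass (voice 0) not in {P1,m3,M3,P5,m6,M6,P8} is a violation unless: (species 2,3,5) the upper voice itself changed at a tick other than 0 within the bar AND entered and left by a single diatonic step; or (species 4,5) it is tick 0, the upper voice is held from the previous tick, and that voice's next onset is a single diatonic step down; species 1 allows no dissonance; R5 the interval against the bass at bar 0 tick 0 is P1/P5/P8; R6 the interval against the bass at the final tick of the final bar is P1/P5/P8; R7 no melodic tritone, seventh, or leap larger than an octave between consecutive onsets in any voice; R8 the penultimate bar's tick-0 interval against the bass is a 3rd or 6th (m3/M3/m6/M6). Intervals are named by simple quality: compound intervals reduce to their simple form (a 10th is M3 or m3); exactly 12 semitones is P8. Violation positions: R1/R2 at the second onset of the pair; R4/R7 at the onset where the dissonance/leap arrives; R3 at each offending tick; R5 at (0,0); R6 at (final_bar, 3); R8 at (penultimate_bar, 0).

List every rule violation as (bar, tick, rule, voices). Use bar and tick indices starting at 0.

bar 0: v0=A3 v1=A4 downbeat P8
bar 1: v0=G3 v1=D4 downbeat P5
bar 2: v0=F3 v1=A3 downbeat M3
bar 3: v0=A3 v1=A4 downbeat P8
bar 4: v0=B3 v1=B4 downbeat P8
bar 5: v0=G3 v1=B3 downbeat M3
bar 6: v0=A3 v1=E4 downbeat P5
bar 7: v0=B3 v1=B4 downbeat P8
bar 8: v0=G3 v1=E4 downbeat M6
bar 9: v0=A3 v1=A4 downbeat P8
  -> R2 @ bar 1 tick 0 v(0, 1): A3/A4 P8 -> G3/D4 P5 similar
  -> R2 @ bar 3 tick 0 v(0, 1): F3/A3 M3 -> A3/A4 P8 similar
  -> R4 @ bar 3 tick 2 v(0, 1): A3/B3 M2 untreated
  -> R7 @ bar 3 tick 2 v(1,): A4->B3 leap 10st
  -> R2 @ bar 4 tick 0 v(0, 1): A3/E4 P5 -> B3/B4 P8 similar
  -> R4 @ bar 4 tick 2 v(0, 1): B3/F4 TT untreated
  -> R7 @ bar 4 tick 2 v(1,): B4->F4 leap 6st
  -> R7 @ bar 5 tick 0 v(1,): F4->B3 leap 6st
  -> R2 @ bar 7 tick 0 v(0, 1): A3/E4 P5 -> B3/B4 P8 similar
  -> R2 @ bar 9 tick 0 v(0, 1): G3/E4 M6 -> A3/A4 P8 similar

(1, 0, R2, (0, 1))
(3, 0, R2, (0, 1))
(3, 2, R4, (0, 1))
(3, 2, R7, (1,))
(4, 0, R2, (0, 1))
(4, 2, R4, (0, 1))
(4, 2, R7, (1,))
(5, 0, R7, (1,))
(7, 0, R2, (0, 1))
(9, 0, R2, (0, 1))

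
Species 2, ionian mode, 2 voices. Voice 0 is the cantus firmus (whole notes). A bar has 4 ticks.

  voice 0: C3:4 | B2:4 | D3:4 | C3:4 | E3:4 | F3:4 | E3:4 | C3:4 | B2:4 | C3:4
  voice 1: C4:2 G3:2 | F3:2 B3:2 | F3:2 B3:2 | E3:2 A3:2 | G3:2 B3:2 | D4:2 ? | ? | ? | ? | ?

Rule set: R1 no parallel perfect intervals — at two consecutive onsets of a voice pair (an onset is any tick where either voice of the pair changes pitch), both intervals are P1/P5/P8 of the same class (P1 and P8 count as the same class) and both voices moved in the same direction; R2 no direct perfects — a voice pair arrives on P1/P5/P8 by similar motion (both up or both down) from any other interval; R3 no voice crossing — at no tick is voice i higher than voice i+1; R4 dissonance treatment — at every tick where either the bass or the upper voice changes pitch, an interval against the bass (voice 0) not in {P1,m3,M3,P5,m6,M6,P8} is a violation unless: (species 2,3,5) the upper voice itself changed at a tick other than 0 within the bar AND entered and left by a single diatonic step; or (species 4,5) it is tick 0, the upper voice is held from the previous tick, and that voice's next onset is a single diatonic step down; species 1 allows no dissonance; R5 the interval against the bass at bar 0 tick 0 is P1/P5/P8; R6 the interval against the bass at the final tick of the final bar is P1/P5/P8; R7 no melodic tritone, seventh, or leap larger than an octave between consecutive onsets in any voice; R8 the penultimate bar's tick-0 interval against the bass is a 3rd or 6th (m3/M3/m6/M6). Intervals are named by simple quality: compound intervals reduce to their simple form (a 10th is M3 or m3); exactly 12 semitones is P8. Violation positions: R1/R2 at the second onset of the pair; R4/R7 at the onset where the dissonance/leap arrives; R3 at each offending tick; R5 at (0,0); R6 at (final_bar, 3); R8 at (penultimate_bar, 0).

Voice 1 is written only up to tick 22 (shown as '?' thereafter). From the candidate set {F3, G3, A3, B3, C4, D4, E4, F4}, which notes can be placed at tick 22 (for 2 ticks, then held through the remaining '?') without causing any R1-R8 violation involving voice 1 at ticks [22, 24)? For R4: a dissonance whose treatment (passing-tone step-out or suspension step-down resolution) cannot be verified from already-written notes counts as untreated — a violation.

{A3, C4, D4, F3, F4}

F3: legal
G3: violates R4
A3: legal
B3: violates R4
C4: legal
D4: legal
E4: violates R4
F4: legal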